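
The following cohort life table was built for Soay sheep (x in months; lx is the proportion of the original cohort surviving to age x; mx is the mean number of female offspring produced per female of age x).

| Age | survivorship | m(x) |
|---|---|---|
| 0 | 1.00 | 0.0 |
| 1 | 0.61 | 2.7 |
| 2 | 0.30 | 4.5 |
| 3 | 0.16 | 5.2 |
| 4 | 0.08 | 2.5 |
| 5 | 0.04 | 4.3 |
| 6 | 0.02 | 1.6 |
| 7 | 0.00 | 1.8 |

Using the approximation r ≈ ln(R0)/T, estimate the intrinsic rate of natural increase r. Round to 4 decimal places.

0.7025

R0 = Σ lx·mx = 0 + 1.647 + 1.35 + 0.832 + 0.2 + 0.172 + 0.032 + 0 = 4.233
Σ x·lx·mx = 8.695; T = 8.695/4.233 = 2.0541…
r ≈ ln(R0)/T = ln(4.233)/2.0541… = 0.702455… → 0.7025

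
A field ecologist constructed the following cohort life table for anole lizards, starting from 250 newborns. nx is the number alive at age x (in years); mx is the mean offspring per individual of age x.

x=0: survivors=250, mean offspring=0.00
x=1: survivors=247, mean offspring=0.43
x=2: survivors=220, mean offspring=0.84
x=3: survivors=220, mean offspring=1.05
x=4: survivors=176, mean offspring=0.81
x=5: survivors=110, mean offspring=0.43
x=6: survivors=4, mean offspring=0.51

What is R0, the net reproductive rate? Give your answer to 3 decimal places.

2.856

lx = nx/n0 = nx/250: 1, 0.988, 0.88, 0.88, 0.704, 0.44, 0.016
lx·mx by age: 0, 0.42484, 0.7392, 0.924, 0.57024, 0.1892, 0.00816
R0 = Σ lx·mx = 2.85564 → 2.856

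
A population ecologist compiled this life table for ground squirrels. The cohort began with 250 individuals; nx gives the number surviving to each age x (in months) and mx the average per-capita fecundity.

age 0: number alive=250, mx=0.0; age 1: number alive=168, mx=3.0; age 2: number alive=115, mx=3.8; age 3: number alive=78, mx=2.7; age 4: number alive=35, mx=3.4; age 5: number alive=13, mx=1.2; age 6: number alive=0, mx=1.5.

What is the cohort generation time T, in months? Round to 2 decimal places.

1.99

lx = nx/n0 = nx/250: 1, 0.672, 0.46, 0.312, 0.14, 0.052, 0
lx·mx: 0, 2.016, 1.748, 0.8424, 0.476, 0.0624, 0 → R0 = 5.1448
x·lx·mx: 0, 2.016, 3.496, 2.5272, 1.904, 0.312, 0 → Σ = 10.2552
T = 10.2552 / 5.1448 = 1.993314… → 1.99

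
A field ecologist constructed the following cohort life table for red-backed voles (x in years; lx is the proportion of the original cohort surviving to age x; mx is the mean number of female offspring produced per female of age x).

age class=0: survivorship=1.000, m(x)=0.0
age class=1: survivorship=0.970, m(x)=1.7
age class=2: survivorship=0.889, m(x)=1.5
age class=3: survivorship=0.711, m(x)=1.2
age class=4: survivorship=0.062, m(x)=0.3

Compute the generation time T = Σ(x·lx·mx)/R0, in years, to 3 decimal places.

1.803

lx·mx: 0, 1.649, 1.3335, 0.8532, 0.0186 → R0 = 3.8543
x·lx·mx: 0, 1.649, 2.667, 2.5596, 0.0744 → Σ = 6.95
T = 6.95 / 3.8543 = 1.803181… → 1.803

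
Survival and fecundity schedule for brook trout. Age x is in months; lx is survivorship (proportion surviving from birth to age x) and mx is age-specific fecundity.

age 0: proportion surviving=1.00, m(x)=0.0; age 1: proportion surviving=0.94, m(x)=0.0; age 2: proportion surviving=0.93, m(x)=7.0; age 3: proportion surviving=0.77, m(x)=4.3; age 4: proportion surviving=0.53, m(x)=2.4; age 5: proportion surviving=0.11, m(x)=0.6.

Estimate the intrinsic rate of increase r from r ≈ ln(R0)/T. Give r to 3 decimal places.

0.949

R0 = Σ lx·mx = 0 + 0 + 6.51 + 3.311 + 1.272 + 0.066 = 11.159
Σ x·lx·mx = 28.371; T = 28.371/11.159 = 2.54243…
r ≈ ln(R0)/T = ln(11.159)/2.54243… = 0.94879… → 0.949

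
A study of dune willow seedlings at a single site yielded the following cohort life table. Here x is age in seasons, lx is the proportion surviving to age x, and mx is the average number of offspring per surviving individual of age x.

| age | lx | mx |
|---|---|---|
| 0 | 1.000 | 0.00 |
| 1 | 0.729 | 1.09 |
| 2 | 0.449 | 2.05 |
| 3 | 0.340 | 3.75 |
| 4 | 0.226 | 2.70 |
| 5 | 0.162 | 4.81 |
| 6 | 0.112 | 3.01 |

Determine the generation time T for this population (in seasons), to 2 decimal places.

lx·mx: 0, 0.79461, 0.92045, 1.275, 0.6102, 0.77922, 0.33712 → R0 = 4.7166
x·lx·mx: 0, 0.79461, 1.8409, 3.825, 2.4408, 3.8961, 2.02272 → Σ = 14.82013
T = 14.82013 / 4.7166 = 3.142121… → 3.14

3.14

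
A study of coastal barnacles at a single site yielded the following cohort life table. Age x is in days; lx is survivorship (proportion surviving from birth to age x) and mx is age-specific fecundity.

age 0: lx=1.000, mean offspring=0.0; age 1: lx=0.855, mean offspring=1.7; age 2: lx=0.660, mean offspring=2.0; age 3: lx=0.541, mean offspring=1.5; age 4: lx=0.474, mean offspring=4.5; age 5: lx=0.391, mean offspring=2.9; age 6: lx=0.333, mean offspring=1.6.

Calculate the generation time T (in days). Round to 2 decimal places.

3.24

lx·mx: 0, 1.4535, 1.32, 0.8115, 2.133, 1.1339, 0.5328 → R0 = 7.3847
x·lx·mx: 0, 1.4535, 2.64, 2.4345, 8.532, 5.6695, 3.1968 → Σ = 23.9263
T = 23.9263 / 7.3847 = 3.239983… → 3.24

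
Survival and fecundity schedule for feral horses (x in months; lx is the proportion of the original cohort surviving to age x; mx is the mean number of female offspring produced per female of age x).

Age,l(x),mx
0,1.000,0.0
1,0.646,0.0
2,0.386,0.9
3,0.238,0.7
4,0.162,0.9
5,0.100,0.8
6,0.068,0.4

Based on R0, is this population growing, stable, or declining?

declining

R0 = Σ lx·mx = 0 + 0 + 0.3474 + 0.1666 + 0.1458 + 0.08 + 0.0272 = 0.767
R0 < 1, so the population is declining.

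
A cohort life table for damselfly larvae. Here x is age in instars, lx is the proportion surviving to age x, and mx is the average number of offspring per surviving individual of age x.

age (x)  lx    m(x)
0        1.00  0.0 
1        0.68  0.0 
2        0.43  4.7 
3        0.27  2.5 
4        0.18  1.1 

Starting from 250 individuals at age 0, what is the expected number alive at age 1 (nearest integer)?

Expected survivors = N0 · l_1 = 250 × 0.68 = 170 → 170

170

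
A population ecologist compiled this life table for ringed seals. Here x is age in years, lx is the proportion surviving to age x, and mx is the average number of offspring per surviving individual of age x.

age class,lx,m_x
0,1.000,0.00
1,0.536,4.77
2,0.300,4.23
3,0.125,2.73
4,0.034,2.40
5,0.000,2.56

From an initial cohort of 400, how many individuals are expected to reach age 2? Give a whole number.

Expected survivors = N0 · l_2 = 400 × 0.300 = 120 → 120

120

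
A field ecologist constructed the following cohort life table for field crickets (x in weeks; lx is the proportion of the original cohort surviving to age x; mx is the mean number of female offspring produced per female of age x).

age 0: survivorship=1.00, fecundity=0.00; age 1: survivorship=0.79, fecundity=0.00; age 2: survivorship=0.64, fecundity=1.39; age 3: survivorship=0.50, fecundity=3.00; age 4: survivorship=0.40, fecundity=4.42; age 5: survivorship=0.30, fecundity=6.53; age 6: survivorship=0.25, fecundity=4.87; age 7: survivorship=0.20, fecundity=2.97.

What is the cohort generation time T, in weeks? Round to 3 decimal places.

lx·mx: 0, 0, 0.8896, 1.5, 1.768, 1.959, 1.2175, 0.594 → R0 = 7.9281
x·lx·mx: 0, 0, 1.7792, 4.5, 7.072, 9.795, 7.305, 4.158 → Σ = 34.6092
T = 34.6092 / 7.9281 = 4.365384… → 4.365

4.365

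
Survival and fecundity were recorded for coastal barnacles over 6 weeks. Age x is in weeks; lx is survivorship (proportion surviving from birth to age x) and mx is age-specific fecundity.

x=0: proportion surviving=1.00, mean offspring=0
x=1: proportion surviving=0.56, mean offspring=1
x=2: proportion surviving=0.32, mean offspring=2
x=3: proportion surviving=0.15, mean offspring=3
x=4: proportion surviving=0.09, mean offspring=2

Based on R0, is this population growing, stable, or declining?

R0 = Σ lx·mx = 0 + 0.56 + 0.64 + 0.45 + 0.18 = 1.83
R0 > 1, so the population is growing.

growing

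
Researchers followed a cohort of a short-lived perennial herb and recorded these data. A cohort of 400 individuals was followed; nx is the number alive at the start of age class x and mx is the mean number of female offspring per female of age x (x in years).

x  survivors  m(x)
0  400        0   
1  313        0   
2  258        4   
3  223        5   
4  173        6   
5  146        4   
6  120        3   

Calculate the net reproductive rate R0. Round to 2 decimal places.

10.32

lx = nx/n0 = nx/400: 1, 0.7825, 0.645, 0.5575, 0.4325, 0.365, 0.3
lx·mx by age: 0, 0, 2.58, 2.7875, 2.595, 1.46, 0.9
R0 = Σ lx·mx = 10.3225 → 10.32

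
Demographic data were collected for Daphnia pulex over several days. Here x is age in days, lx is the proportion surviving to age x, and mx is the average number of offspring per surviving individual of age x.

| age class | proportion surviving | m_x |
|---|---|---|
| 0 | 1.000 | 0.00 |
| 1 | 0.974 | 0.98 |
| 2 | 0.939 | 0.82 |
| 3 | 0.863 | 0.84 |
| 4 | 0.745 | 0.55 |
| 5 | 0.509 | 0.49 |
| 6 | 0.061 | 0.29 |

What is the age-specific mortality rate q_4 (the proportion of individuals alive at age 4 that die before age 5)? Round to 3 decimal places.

0.317

q_4 = (l_4 − l_5) / l_4 = (0.745 − 0.509) / 0.745
     = 0.236 / 0.745 = 0.316779… → 0.317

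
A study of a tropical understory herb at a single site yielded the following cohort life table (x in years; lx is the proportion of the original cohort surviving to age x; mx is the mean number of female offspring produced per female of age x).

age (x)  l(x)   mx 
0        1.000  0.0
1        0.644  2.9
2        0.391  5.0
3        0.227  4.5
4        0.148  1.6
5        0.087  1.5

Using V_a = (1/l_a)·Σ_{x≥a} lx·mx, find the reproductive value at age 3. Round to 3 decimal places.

6.118

lx·mx for x ≥ 3: 1.0215, 0.2368, 0.1305 → sum = 1.3888
V_3 = 1.3888 / l_3 = 1.3888 / 0.227 = 6.118062… → 6.118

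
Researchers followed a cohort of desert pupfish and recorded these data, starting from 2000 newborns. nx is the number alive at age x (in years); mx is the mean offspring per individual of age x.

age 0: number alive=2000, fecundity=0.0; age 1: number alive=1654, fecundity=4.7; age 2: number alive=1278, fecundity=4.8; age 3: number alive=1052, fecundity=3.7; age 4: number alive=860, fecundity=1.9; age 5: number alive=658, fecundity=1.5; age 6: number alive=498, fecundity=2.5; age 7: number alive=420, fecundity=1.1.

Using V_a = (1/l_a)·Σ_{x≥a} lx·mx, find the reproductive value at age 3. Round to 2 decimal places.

7.81

lx = nx/n0 = nx/2000: 1, 0.827, 0.639, 0.526, 0.43, 0.329, 0.249, 0.21
lx·mx for x ≥ 3: 1.9462, 0.817, 0.4935, 0.6225, 0.231 → sum = 4.1102
V_3 = 4.1102 / l_3 = 4.1102 / 0.526 = 7.814068… → 7.81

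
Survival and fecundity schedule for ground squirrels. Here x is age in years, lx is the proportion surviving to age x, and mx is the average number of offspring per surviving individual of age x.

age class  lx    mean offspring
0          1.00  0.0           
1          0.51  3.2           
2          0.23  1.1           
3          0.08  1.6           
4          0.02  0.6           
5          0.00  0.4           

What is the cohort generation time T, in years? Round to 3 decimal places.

1.269

lx·mx: 0, 1.632, 0.253, 0.128, 0.012, 0 → R0 = 2.025
x·lx·mx: 0, 1.632, 0.506, 0.384, 0.048, 0 → Σ = 2.57
T = 2.57 / 2.025 = 1.269136… → 1.269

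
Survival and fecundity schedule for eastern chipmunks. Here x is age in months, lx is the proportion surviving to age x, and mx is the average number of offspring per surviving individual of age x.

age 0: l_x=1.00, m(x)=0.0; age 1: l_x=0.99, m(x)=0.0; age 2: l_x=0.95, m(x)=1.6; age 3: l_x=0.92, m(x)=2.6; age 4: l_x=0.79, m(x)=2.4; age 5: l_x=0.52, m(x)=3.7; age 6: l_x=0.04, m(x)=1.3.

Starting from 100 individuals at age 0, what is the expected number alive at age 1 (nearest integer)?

Expected survivors = N0 · l_1 = 100 × 0.99 = 99 → 99

99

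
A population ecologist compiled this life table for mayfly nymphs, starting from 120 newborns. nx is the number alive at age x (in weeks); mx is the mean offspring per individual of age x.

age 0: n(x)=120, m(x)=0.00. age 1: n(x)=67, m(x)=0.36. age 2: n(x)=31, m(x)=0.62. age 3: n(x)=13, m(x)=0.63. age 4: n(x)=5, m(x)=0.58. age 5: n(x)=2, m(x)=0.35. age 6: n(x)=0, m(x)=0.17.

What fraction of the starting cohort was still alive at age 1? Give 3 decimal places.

0.558

l_1 = n_1/n_0 = 67/120 = 0.558333… → 0.558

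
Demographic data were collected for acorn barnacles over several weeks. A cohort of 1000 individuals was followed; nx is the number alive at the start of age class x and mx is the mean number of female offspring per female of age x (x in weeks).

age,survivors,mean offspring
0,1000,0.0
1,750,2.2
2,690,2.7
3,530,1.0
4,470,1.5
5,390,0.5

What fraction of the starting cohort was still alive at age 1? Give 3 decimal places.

l_1 = n_1/n_0 = 750/1000 = 0.75 → 0.750

0.750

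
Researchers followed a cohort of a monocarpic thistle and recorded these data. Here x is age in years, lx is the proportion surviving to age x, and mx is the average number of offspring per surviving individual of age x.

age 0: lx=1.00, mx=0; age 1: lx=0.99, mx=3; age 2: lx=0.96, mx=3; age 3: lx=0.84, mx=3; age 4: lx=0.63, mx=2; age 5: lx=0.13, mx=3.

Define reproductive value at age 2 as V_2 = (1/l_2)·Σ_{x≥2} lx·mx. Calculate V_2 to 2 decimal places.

7.34

lx·mx for x ≥ 2: 2.88, 2.52, 1.26, 0.39 → sum = 7.05
V_2 = 7.05 / l_2 = 7.05 / 0.96 = 7.34375 → 7.34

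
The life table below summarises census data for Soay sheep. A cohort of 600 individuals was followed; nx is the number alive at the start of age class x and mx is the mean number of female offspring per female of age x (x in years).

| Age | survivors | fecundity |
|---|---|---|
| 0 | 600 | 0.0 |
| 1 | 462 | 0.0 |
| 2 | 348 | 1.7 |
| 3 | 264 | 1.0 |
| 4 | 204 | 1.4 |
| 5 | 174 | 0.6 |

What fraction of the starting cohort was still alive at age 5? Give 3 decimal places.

l_5 = n_5/n_0 = 174/600 = 0.29 → 0.290

0.290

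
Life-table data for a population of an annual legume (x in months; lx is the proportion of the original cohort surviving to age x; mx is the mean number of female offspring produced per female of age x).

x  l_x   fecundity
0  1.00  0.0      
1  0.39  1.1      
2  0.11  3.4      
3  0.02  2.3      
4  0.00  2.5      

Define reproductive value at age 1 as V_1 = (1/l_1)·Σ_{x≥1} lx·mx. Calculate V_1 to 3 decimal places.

lx·mx for x ≥ 1: 0.429, 0.374, 0.046, 0 → sum = 0.849
V_1 = 0.849 / l_1 = 0.849 / 0.39 = 2.176923… → 2.177

2.177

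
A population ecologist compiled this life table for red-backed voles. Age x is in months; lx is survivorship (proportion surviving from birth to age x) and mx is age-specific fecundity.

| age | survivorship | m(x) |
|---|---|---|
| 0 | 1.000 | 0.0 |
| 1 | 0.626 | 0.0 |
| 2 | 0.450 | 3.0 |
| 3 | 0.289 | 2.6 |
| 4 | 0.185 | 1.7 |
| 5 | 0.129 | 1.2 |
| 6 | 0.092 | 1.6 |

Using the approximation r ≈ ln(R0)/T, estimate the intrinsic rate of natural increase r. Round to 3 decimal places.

R0 = Σ lx·mx = 0 + 0 + 1.35 + 0.7514 + 0.3145 + 0.1548 + 0.1472 = 2.7179
Σ x·lx·mx = 7.8694; T = 7.8694/2.7179 = 2.8954…
r ≈ ln(R0)/T = ln(2.7179)/2.8954… = 0.34533… → 0.345

0.345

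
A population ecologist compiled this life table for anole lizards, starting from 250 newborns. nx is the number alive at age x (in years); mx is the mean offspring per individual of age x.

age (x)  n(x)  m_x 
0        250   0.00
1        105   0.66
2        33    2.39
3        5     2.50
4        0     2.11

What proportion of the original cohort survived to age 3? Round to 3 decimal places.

l_3 = n_3/n_0 = 5/250 = 0.02 → 0.020

0.020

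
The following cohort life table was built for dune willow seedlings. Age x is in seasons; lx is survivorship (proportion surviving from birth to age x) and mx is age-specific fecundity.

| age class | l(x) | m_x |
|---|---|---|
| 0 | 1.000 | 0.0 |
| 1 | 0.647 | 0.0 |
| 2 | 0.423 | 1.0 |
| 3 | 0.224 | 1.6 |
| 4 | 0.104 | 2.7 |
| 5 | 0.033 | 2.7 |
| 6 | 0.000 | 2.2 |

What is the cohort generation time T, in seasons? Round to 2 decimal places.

3.03

lx·mx: 0, 0, 0.423, 0.3584, 0.2808, 0.0891, 0 → R0 = 1.1513
x·lx·mx: 0, 0, 0.846, 1.0752, 1.1232, 0.4455, 0 → Σ = 3.4899
T = 3.4899 / 1.1513 = 3.031269… → 3.03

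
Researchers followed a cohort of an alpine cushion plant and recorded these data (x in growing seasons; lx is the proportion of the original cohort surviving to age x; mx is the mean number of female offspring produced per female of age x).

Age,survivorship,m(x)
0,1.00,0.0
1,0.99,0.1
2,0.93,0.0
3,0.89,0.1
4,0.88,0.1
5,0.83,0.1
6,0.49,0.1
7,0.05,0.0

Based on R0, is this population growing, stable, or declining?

declining

R0 = Σ lx·mx = 0 + 0.099 + 0 + 0.089 + 0.088 + 0.083 + 0.049 + 0 = 0.408
R0 < 1, so the population is declining.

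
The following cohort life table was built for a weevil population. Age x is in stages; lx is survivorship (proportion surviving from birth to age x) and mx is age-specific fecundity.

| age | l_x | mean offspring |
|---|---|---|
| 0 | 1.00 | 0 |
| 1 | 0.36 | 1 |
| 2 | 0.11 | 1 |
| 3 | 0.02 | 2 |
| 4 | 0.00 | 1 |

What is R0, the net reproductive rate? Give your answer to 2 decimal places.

lx·mx by age: 0, 0.36, 0.11, 0.04, 0
R0 = Σ lx·mx = 0.51 → 0.51

0.51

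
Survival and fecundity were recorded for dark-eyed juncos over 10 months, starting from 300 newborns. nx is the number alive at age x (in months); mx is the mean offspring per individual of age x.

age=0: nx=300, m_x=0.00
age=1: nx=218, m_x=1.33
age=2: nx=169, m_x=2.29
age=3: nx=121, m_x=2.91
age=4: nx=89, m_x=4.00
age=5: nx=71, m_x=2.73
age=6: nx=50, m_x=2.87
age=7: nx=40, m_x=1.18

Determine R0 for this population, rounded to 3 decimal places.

5.899

lx = nx/n0 = nx/300: 1, 0.72667…, 0.56333…, 0.40333…, 0.29667…, 0.23667…, 0.16667…, 0.13333…
lx·mx by age: 0, 0.966467…, 1.290033…, 1.1737…, 1.186667…, 0.6461…, 0.478333…, 0.157333…
R0 = Σ lx·mx = 5.898633… → 5.899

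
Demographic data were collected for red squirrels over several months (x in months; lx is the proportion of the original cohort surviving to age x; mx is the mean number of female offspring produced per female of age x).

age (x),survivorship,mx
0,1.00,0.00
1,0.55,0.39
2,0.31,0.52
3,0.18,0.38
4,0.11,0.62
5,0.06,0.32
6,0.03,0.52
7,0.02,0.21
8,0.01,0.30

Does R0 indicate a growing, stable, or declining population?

R0 = Σ lx·mx = 0 + 0.2145 + 0.1612 + 0.0684 + 0.0682 + 0.0192 + 0.0156 + 0.0042 + 0.003 = 0.5543
R0 < 1, so the population is declining.

declining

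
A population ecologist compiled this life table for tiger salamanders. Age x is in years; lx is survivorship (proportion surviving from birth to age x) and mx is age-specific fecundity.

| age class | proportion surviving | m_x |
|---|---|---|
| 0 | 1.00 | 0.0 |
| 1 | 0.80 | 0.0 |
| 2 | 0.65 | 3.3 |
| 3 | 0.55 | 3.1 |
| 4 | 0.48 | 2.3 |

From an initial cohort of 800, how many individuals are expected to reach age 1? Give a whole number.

Expected survivors = N0 · l_1 = 800 × 0.80 = 640 → 640

640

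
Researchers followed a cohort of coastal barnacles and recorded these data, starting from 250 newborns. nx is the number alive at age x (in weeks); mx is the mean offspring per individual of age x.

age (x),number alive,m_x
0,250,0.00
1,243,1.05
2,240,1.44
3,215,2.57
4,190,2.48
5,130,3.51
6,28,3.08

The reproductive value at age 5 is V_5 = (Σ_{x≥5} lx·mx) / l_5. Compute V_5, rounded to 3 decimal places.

4.173

lx = nx/n0 = nx/250: 1, 0.972, 0.96, 0.86, 0.76, 0.52, 0.112
lx·mx for x ≥ 5: 1.8252, 0.34496 → sum = 2.17016
V_5 = 2.17016 / l_5 = 2.17016 / 0.52 = 4.173385… → 4.173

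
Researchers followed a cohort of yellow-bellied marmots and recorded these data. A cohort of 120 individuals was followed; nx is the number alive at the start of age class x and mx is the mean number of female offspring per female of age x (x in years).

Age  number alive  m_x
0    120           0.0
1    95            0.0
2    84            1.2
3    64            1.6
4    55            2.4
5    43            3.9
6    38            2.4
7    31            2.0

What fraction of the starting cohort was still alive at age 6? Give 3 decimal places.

l_6 = n_6/n_0 = 38/120 = 0.316667… → 0.317

0.317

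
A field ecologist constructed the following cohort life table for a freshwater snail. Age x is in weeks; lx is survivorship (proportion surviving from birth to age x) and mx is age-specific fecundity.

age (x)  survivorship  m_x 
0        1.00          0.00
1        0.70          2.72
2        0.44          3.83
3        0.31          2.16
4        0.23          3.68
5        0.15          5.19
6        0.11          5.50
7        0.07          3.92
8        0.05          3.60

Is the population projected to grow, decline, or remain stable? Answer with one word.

R0 = Σ lx·mx = 0 + 1.904 + 1.6852 + 0.6696 + 0.8464 + 0.7785 + 0.605 + 0.2744 + 0.18 = 6.9431
R0 > 1, so the population is growing.

growing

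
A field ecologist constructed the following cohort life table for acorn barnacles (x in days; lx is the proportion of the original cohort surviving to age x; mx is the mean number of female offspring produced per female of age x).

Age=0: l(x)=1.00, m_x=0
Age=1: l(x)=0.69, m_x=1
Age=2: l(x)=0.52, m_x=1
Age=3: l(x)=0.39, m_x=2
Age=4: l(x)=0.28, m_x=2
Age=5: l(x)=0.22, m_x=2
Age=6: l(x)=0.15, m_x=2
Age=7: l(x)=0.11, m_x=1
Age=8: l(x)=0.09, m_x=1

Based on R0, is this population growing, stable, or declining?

R0 = Σ lx·mx = 0 + 0.69 + 0.52 + 0.78 + 0.56 + 0.44 + 0.3 + 0.11 + 0.09 = 3.49
R0 > 1, so the population is growing.

growing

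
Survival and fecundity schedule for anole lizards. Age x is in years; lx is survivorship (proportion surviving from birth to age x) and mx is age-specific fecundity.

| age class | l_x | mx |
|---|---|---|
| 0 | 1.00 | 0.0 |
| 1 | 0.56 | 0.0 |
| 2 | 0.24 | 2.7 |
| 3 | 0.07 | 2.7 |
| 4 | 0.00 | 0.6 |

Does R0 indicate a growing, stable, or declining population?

declining

R0 = Σ lx·mx = 0 + 0 + 0.648 + 0.189 + 0 = 0.837
R0 < 1, so the population is declining.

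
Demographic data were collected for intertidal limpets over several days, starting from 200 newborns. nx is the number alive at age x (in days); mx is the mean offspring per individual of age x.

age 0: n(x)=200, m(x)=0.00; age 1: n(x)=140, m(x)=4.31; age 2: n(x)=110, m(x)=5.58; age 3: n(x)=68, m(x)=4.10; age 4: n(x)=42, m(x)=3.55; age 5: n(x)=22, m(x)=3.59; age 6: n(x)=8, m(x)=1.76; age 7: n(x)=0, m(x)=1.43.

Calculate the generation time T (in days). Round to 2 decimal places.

lx = nx/n0 = nx/200: 1, 0.7, 0.55, 0.34, 0.21, 0.11, 0.04, 0
lx·mx: 0, 3.017, 3.069, 1.394, 0.7455, 0.3949, 0.0704, 0 → R0 = 8.6908
x·lx·mx: 0, 3.017, 6.138, 4.182, 2.982, 1.9745, 0.4224, 0 → Σ = 18.7159
T = 18.7159 / 8.6908 = 2.15353… → 2.15

2.15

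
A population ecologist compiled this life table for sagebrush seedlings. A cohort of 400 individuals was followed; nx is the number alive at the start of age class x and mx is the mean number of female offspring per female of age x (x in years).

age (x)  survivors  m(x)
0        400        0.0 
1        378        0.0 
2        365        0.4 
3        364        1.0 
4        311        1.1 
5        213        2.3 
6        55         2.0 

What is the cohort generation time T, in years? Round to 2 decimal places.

4.04

lx = nx/n0 = nx/400: 1, 0.945, 0.9125, 0.91, 0.7775, 0.5325, 0.1375
lx·mx: 0, 0, 0.365, 0.91, 0.85525, 1.22475, 0.275 → R0 = 3.63
x·lx·mx: 0, 0, 0.73, 2.73, 3.421, 6.12375, 1.65 → Σ = 14.65475
T = 14.65475 / 3.63 = 4.037121… → 4.04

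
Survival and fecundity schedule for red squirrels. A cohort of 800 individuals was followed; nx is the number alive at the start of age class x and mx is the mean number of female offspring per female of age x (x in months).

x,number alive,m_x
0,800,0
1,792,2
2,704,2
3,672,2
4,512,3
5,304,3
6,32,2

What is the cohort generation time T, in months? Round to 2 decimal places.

2.85

lx = nx/n0 = nx/800: 1, 0.99, 0.88, 0.84, 0.64, 0.38, 0.04
lx·mx: 0, 1.98, 1.76, 1.68, 1.92, 1.14, 0.08 → R0 = 8.56
x·lx·mx: 0, 1.98, 3.52, 5.04, 7.68, 5.7, 0.48 → Σ = 24.4
T = 24.4 / 8.56 = 2.850467… → 2.85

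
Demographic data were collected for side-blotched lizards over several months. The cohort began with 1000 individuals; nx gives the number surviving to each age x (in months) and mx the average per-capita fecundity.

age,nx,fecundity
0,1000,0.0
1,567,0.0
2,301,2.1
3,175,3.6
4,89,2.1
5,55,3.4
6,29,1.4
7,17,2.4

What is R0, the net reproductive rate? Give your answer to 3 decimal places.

1.717

lx = nx/n0 = nx/1000: 1, 0.567, 0.301, 0.175, 0.089, 0.055, 0.029, 0.017
lx·mx by age: 0, 0, 0.6321, 0.63, 0.1869, 0.187, 0.0406, 0.0408
R0 = Σ lx·mx = 1.7174 → 1.717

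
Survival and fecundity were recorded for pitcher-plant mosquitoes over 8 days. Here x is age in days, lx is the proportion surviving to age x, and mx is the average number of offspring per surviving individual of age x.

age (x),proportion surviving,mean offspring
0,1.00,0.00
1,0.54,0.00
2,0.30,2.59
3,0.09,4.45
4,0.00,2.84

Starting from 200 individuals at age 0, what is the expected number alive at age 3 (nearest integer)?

Expected survivors = N0 · l_3 = 200 × 0.09 = 18 → 18

18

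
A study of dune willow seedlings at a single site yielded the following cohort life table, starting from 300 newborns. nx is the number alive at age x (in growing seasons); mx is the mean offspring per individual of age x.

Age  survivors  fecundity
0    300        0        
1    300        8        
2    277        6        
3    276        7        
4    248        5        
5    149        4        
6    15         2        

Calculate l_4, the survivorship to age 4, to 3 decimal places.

l_4 = n_4/n_0 = 248/300 = 0.826667… → 0.827

0.827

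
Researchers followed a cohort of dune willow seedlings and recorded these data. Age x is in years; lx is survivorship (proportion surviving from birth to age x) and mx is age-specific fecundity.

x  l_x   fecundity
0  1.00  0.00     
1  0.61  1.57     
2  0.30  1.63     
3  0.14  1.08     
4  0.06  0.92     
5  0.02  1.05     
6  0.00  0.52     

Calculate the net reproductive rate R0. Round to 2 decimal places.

lx·mx by age: 0, 0.9577, 0.489, 0.1512, 0.0552, 0.021, 0
R0 = Σ lx·mx = 1.6741 → 1.67

1.67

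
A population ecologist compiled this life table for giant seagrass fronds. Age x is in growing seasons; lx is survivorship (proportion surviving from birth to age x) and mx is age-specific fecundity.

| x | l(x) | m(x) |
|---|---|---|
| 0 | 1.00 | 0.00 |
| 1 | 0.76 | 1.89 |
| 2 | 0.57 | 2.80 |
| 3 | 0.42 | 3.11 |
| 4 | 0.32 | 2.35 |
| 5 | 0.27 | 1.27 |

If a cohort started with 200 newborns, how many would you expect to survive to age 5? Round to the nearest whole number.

Expected survivors = N0 · l_5 = 200 × 0.27 = 54 → 54

54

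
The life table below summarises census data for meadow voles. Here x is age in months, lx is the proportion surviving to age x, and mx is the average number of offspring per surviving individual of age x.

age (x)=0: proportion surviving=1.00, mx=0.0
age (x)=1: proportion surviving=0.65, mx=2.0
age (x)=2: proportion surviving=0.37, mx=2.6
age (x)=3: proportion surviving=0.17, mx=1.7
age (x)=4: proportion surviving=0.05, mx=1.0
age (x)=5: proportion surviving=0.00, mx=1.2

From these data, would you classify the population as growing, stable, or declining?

R0 = Σ lx·mx = 0 + 1.3 + 0.962 + 0.289 + 0.05 + 0 = 2.601
R0 > 1, so the population is growing.

growing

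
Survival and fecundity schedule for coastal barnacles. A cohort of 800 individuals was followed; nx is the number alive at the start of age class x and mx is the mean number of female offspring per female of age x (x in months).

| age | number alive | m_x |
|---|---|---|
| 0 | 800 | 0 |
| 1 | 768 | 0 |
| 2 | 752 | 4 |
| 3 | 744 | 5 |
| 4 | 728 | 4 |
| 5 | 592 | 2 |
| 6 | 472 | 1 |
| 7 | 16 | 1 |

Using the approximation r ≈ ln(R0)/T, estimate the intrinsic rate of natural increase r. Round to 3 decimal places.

0.795

lx = nx/n0 = nx/800: 1, 0.96, 0.94, 0.93, 0.91, 0.74, 0.59, 0.02
R0 = Σ lx·mx = 0 + 0 + 3.76 + 4.65 + 3.64 + 1.48 + 0.59 + 0.02 = 14.14
Σ x·lx·mx = 47.11; T = 47.11/14.14 = 3.33168…
r ≈ ln(R0)/T = ln(14.14)/3.33168… = 0.7951… → 0.795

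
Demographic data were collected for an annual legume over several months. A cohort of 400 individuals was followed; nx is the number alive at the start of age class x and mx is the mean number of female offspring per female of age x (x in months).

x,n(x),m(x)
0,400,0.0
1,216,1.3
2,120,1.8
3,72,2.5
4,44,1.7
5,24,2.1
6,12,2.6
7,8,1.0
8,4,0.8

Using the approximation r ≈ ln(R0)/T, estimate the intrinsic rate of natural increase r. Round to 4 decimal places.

0.3044

lx = nx/n0 = nx/400: 1, 0.54, 0.3, 0.18, 0.11, 0.06, 0.03, 0.02, 0.01
R0 = Σ lx·mx = 0 + 0.702 + 0.54 + 0.45 + 0.187 + 0.126 + 0.078 + 0.02 + 0.008 = 2.111
Σ x·lx·mx = 5.182; T = 5.182/2.111 = 2.45476…
r ≈ ln(R0)/T = ln(2.111)/2.45476… = 0.304373… → 0.3044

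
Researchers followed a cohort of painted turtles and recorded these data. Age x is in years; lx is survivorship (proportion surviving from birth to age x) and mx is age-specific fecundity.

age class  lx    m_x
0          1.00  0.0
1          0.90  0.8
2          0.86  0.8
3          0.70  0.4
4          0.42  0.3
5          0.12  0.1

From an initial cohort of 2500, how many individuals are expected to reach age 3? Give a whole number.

Expected survivors = N0 · l_3 = 2500 × 0.70 = 1750 → 1750

1750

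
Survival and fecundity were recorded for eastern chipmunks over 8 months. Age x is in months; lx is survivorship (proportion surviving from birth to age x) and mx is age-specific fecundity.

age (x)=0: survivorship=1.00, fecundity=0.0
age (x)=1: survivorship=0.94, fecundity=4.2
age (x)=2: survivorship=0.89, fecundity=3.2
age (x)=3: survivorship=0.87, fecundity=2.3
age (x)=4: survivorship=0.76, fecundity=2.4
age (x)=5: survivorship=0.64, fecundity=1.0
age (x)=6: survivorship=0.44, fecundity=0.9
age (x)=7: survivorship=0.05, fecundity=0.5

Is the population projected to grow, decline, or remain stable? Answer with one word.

R0 = Σ lx·mx = 0 + 3.948 + 2.848 + 2.001 + 1.824 + 0.64 + 0.396 + 0.025 = 11.682
R0 > 1, so the population is growing.

growing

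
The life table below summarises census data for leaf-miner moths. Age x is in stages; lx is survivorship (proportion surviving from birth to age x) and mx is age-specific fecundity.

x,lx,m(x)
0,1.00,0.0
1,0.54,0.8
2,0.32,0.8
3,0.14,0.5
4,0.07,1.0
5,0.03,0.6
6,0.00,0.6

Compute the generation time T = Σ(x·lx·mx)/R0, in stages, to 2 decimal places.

lx·mx: 0, 0.432, 0.256, 0.07, 0.07, 0.018, 0 → R0 = 0.846
x·lx·mx: 0, 0.432, 0.512, 0.21, 0.28, 0.09, 0 → Σ = 1.524
T = 1.524 / 0.846 = 1.801418… → 1.80

1.80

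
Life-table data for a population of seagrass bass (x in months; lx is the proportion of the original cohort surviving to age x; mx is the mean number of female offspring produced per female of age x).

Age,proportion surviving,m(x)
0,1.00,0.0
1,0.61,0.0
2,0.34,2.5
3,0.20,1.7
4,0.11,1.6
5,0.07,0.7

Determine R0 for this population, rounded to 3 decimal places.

1.415

lx·mx by age: 0, 0, 0.85, 0.34, 0.176, 0.049
R0 = Σ lx·mx = 1.415 → 1.415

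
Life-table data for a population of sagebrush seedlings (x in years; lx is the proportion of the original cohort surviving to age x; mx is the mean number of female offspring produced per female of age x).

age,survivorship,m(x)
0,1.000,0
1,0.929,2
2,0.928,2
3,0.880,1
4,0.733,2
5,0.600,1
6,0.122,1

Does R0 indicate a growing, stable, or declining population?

growing

R0 = Σ lx·mx = 0 + 1.858 + 1.856 + 0.88 + 1.466 + 0.6 + 0.122 = 6.782
R0 > 1, so the population is growing.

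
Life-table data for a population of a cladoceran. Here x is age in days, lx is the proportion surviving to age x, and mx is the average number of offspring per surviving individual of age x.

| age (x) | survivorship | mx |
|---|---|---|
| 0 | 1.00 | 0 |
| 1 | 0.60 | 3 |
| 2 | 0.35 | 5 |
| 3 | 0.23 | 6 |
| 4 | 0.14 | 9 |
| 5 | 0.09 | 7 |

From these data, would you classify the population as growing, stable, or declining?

R0 = Σ lx·mx = 0 + 1.8 + 1.75 + 1.38 + 1.26 + 0.63 = 6.82
R0 > 1, so the population is growing.

growing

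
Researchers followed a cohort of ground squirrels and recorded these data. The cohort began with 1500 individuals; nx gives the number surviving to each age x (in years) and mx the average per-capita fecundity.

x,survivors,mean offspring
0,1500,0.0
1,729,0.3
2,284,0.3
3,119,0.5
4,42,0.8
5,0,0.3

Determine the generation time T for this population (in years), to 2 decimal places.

lx = nx/n0 = nx/1500: 1, 0.486, 0.18933…, 0.07933…, 0.028, 0
lx·mx: 0, 0.1458, 0.0568…, 0.039667…, 0.0224, 0 → R0 = 0.264667…
x·lx·mx: 0, 0.1458, 0.1136…, 0.119…, 0.0896, 0 → Σ = 0.468…
T = 0.468… / 0.264667… = 1.768262… → 1.77

1.77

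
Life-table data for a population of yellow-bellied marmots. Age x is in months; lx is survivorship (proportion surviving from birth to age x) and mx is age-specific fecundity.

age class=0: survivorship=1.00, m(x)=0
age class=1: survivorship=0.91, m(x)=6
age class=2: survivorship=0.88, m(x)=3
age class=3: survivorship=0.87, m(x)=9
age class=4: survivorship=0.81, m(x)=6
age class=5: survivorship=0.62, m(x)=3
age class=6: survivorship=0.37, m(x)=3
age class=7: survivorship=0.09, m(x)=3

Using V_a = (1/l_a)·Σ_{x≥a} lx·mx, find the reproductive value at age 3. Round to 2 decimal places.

18.31

lx·mx for x ≥ 3: 7.83, 4.86, 1.86, 1.11, 0.27 → sum = 15.93
V_3 = 15.93 / l_3 = 15.93 / 0.87 = 18.310345… → 18.31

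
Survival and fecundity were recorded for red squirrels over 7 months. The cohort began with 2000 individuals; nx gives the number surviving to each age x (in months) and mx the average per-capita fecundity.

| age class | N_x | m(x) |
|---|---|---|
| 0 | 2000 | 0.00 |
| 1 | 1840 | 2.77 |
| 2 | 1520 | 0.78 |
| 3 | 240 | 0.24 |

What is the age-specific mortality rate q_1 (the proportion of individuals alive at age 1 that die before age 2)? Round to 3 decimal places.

0.174

lx = nx/n0 = nx/2000: 1, 0.92, 0.76, 0.12
q_1 = (l_1 − l_2) / l_1 = (0.92 − 0.76) / 0.92
     = 0.16 / 0.92 = 0.173913… → 0.174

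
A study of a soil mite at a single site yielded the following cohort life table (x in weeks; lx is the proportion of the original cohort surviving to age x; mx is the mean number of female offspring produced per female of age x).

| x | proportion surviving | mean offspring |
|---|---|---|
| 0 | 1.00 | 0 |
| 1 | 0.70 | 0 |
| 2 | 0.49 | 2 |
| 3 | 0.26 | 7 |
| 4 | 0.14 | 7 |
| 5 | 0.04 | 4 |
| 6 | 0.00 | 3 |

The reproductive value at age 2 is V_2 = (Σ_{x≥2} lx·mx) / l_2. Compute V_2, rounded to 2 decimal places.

lx·mx for x ≥ 2: 0.98, 1.82, 0.98, 0.16, 0 → sum = 3.94
V_2 = 3.94 / l_2 = 3.94 / 0.49 = 8.040816… → 8.04

8.04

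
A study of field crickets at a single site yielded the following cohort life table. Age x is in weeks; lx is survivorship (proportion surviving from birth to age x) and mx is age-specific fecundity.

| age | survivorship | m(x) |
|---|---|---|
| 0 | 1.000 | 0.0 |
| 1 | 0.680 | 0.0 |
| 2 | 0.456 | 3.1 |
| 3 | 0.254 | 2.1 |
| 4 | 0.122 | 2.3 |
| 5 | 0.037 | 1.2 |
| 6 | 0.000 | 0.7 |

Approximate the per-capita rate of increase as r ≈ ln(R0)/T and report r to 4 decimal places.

R0 = Σ lx·mx = 0 + 0 + 1.4136 + 0.5334 + 0.2806 + 0.0444 + 0 = 2.272
Σ x·lx·mx = 5.7718; T = 5.7718/2.272 = 2.5404…
r ≈ ln(R0)/T = ln(2.272)/2.5404… = 0.323043… → 0.3230

0.3230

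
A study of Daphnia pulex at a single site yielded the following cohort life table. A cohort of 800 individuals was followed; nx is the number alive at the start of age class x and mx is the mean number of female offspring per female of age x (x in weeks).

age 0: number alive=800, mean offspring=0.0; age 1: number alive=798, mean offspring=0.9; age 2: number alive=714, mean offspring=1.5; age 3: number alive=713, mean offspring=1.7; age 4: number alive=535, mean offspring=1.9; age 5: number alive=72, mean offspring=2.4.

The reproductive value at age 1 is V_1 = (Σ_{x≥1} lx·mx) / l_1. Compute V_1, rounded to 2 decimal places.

lx = nx/n0 = nx/800: 1, 0.9975, 0.8925, 0.89125, 0.66875, 0.09
lx·mx for x ≥ 1: 0.89775, 1.33875, 1.515125, 1.270625, 0.216 → sum = 5.23825
V_1 = 5.23825 / l_1 = 5.23825 / 0.9975 = 5.251378… → 5.25

5.25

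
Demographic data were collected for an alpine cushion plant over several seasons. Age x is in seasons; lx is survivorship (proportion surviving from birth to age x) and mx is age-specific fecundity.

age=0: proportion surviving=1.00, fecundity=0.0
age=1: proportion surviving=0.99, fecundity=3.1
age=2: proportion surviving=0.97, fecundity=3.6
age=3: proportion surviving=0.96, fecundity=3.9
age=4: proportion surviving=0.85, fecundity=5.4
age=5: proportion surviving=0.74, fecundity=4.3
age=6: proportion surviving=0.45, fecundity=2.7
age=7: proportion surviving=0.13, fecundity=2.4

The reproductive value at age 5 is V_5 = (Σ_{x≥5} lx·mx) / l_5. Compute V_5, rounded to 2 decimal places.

lx·mx for x ≥ 5: 3.182, 1.215, 0.312 → sum = 4.709
V_5 = 4.709 / l_5 = 4.709 / 0.74 = 6.363514… → 6.36

6.36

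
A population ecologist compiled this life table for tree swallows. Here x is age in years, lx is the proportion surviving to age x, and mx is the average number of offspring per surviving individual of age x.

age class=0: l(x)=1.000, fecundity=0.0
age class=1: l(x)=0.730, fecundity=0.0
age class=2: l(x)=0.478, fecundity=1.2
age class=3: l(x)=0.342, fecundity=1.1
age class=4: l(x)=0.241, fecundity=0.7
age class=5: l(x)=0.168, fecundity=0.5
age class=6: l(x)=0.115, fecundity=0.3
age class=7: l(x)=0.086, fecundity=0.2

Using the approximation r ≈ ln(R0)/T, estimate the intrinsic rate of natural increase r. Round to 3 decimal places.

0.077

R0 = Σ lx·mx = 0 + 0 + 0.5736 + 0.3762 + 0.1687 + 0.084 + 0.0345 + 0.0172 = 1.2542
Σ x·lx·mx = 3.698; T = 3.698/1.2542 = 2.94849…
r ≈ ln(R0)/T = ln(1.2542)/2.94849… = 0.07682… → 0.077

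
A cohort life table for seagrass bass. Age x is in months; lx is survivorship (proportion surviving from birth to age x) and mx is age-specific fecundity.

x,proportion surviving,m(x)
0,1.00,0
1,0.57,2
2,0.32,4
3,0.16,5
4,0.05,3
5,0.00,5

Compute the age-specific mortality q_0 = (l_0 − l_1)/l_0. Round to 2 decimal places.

q_0 = (l_0 − l_1) / l_0 = (1 − 0.57) / 1
     = 0.43 / 1 = 0.43 → 0.43

0.43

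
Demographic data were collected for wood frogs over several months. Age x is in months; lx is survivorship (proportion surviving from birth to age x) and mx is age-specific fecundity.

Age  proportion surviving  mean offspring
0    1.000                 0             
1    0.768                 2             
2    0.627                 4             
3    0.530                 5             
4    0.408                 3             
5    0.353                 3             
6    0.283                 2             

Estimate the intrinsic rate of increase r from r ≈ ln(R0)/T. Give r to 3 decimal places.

R0 = Σ lx·mx = 0 + 1.536 + 2.508 + 2.65 + 1.224 + 1.059 + 0.566 = 9.543
Σ x·lx·mx = 28.089; T = 28.089/9.543 = 2.94341…
r ≈ ln(R0)/T = ln(9.543)/2.94341… = 0.76639… → 0.766

0.766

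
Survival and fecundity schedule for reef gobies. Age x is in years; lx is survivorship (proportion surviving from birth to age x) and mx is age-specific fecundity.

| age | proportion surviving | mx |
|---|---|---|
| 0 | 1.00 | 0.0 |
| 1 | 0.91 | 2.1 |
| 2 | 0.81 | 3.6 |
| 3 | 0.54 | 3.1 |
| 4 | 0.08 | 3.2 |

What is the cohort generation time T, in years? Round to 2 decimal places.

lx·mx: 0, 1.911, 2.916, 1.674, 0.256 → R0 = 6.757
x·lx·mx: 0, 1.911, 5.832, 5.022, 1.024 → Σ = 13.789
T = 13.789 / 6.757 = 2.040699… → 2.04

2.04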